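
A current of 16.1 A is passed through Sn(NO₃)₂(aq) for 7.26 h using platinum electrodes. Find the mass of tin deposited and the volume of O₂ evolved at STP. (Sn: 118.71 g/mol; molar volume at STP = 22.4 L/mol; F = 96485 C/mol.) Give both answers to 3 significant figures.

259 g Sn; 24.4 L O₂

Q = 16.1 × 26136 = 4.208×10^5 C; n(e⁻) = 4.208×10^5 / 96485 = 4.361 mol
Cathode: Sn²⁺ + 2e⁻ → Sn → n(Sn) = 4.361/2 = 2.181 mol → 259 g
Anode: 2H₂O → O₂ + 4H⁺ + 4e⁻ → n(O₂) = 4.361/4 = 1.090 mol → 24.4 L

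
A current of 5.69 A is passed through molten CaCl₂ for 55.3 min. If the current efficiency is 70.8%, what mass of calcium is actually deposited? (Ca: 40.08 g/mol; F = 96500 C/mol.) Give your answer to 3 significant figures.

Q = 5.69 × 3318 = 18880 C
n(e⁻) = 18880 / 96500 = 0.1956 mol
Ca²⁺ + 2e⁻ → Ca, so theoretical m(Ca) = 0.09780 × 40.08 = 3.920 g
Actual mass = 70.8% × 3.920 = 2.78 g

2.78 g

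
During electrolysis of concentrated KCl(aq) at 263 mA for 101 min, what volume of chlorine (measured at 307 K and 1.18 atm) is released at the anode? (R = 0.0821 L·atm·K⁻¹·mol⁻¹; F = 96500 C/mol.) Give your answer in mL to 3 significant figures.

176 mL

Q = 0.263 A × 6060 s = 1594 C
Moles of electrons = 1594 / 96500 = 0.01652 mol
2Cl⁻ → Cl₂ + 2e⁻, so n(Cl₂) = 0.01652 / 2 = 0.008260 mol
V = nRT/P = 0.008260 × 0.0821 × 307 / 1.18 = 0.1764 L
= 176 mL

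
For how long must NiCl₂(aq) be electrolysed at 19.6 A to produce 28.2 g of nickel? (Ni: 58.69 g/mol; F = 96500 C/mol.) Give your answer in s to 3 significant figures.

n(Ni) = 28.2 / 58.69 = 0.4805 mol
Ni²⁺ + 2e⁻ → Ni, so n(e⁻) = 2 × 0.4805 = 0.9610 mol
Q = 0.9610 × 96500 = 92740 C
t = Q / I = 92740 / 19.6 = 4732 s

4730 s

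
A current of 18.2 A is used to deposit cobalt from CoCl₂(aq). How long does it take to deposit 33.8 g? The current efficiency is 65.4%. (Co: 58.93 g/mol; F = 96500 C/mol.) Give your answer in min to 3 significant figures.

n(Co) = 33.8 / 58.93 = 0.5736 mol
Co²⁺ + 2e⁻ → Co, so n(e⁻) = 2 × 0.5736 = 1.147 mol
Q = 1.147 × 96500 / 0.654 = 1.692×10^5 C
t = Q / I = 1.692×10^5 / 18.2 = 9297 s = 155 min

155 min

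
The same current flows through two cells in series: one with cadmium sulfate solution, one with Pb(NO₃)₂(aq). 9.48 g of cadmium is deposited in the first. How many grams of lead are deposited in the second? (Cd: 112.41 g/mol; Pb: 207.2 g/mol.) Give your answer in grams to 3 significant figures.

17.5 g

n(Cd) = 9.48 / 112.41 = 0.08433 mol
Cd²⁺ + 2e⁻ → Cd, so n(e⁻) = 2 × 0.08433 = 0.1687 mol
Since the cells are in series, n(e⁻) in the Pb cell is also 0.1687 mol.
Pb²⁺ + 2e⁻ → Pb, so n(Pb) = 0.1687 / 2 = 0.08435 mol
m(Pb) = 0.08435 × 207.2 = 17.5 g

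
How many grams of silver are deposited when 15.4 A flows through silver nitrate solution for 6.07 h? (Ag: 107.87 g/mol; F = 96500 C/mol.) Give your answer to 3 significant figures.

376 g

Charge passed = 15.4 × 21852 = 3.365×10^5 C
n(e⁻) = 3.365×10^5 / 96500 = 3.487 mol
Ag⁺ + e⁻ → Ag, so n(Ag) = 3.487 mol
m = 3.487 × 107.87 = 376 g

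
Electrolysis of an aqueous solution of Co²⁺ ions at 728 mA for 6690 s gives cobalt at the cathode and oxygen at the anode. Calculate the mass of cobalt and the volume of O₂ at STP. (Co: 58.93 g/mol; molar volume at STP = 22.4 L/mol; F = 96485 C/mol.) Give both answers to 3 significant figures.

1.49 g Co; 0.283 L O₂

Q = 0.728 × 6690 = 4870 C; n(e⁻) = 4870 / 96485 = 0.05047 mol
Cathode: Co²⁺ + 2e⁻ → Co → n(Co) = 0.05047/2 = 0.02524 mol → 1.49 g
Anode: 2H₂O → O₂ + 4H⁺ + 4e⁻ → n(O₂) = 0.05047/4 = 0.01262 mol → 0.283 L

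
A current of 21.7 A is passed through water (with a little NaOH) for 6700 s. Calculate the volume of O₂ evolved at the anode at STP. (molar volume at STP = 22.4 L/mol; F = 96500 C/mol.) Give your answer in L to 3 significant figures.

8.44 L

Q = It = 21.7 × 6700 = 1.454×10^5 C
n(e⁻) = 1.454×10^5 / 96500 = 1.507 mol
2H₂O → O₂ + 4H⁺ + 4e⁻, so n(O₂) = 1.507 / 4 = 0.3768 mol
V = 0.3768 × 22.4 = 8.440 L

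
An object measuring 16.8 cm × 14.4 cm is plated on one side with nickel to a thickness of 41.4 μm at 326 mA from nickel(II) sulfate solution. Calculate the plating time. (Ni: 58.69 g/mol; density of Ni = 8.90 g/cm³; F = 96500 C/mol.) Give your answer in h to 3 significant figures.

25.0 h

Plated area = 16.8 × 14.4 = 241.9 cm²
Volume = 241.9 × 41.4×10⁻⁴ cm = 1.001 cm³
m(Ni) = 1.001 × 8.90 = 8.909 g
n(Ni) = 8.909 / 58.69 = 0.1518 mol; n(e⁻) = 2 × 0.1518 = 0.3036 mol
Q = 0.3036 × 96500 = 29300 C
t = 29300 / 0.326 = 89880 s = 25.0 h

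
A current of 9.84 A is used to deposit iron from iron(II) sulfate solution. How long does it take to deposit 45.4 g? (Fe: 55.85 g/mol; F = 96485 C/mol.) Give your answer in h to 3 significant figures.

4.43 h

n(Fe) = 45.4 / 55.85 = 0.8129 mol
Fe²⁺ + 2e⁻ → Fe, so n(e⁻) = 2 × 0.8129 = 1.626 mol
Q = 1.626 × 96485 = 1.569×10^5 C
t = Q / I = 1.569×10^5 / 9.84 = 15950 s = 4.43 h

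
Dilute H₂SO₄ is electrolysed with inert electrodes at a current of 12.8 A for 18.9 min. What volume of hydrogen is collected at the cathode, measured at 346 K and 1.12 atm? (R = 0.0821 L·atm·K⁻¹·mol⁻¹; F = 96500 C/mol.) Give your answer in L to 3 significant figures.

1.91 L

Charge passed = 12.8 × 1134 = 14520 C
Moles of electrons = 14520 / 96500 = 0.1505 mol
2H⁺ + 2e⁻ → H₂, so n(H₂) = 0.1505 / 2 = 0.07525 mol
V = nRT/P = 0.07525 × 0.0821 × 346 / 1.12 = 1.909 L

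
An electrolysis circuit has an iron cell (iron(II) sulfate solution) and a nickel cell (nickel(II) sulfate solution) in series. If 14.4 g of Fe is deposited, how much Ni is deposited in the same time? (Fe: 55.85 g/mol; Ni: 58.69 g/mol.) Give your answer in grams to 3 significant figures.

15.1 g

n(Fe) = 14.4 / 55.85 = 0.2578 mol
Fe²⁺ + 2e⁻ → Fe, so n(e⁻) = 2 × 0.2578 = 0.5156 mol
In series, the same 0.5156 mol of electrons flows through the second cell.
Ni²⁺ + 2e⁻ → Ni, so n(Ni) = 0.5156 / 2 = 0.2578 mol
m(Ni) = 0.2578 × 58.69 = 15.1 g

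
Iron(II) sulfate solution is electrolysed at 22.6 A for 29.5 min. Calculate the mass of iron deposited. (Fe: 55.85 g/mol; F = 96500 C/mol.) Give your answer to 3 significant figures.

Charge passed = 22.6 × 1770 = 40000 C
n(e⁻) = 40000 / 96500 = 0.4145 mol
Fe²⁺ + 2e⁻ → Fe, so n(Fe) = 0.4145 / 2 = 0.2073 mol
m = 0.2073 × 55.85 = 11.6 g

11.6 g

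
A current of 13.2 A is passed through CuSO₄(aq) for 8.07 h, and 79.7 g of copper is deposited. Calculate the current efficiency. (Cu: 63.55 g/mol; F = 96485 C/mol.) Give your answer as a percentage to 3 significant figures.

Q = 13.2 × 29052 = 3.835×10^5 C
n(e⁻) = 3.835×10^5 / 96485 = 3.975 mol
Cu²⁺ + 2e⁻ → Cu, so theoretical n(Cu) = 1.988 mol → 126.3 g
Efficiency = 79.7 / 126.3 = 0.6310 = 63.1%

63.1%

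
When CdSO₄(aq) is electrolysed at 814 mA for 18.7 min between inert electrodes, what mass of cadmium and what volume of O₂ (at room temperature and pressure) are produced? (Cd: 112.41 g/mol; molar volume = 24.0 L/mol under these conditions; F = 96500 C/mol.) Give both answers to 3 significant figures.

0.532 g Cd; 0.0568 L O₂

Q = 0.814 × 1122 = 913.3 C; n(e⁻) = 913.3 / 96500 = 0.009464 mol
Cathode: Cd²⁺ + 2e⁻ → Cd → n(Cd) = 0.009464/2 = 0.004732 mol → 0.532 g
Anode: 2H₂O → O₂ + 4H⁺ + 4e⁻ → n(O₂) = 0.009464/4 = 0.002366 mol → 0.0568 L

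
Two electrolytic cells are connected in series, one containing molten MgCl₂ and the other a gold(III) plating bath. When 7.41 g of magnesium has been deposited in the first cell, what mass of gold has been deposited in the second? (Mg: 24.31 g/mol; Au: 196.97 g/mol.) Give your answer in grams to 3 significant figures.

n(Mg) = 7.41 / 24.31 = 0.3048 mol
Mg²⁺ + 2e⁻ → Mg, so n(e⁻) = 2 × 0.3048 = 0.6096 mol
In series, the same 0.6096 mol of electrons flows through the second cell.
Au³⁺ + 3e⁻ → Au, so n(Au) = 0.6096 / 3 = 0.2032 mol
m(Au) = 0.2032 × 196.97 = 40.0 g

40.0 g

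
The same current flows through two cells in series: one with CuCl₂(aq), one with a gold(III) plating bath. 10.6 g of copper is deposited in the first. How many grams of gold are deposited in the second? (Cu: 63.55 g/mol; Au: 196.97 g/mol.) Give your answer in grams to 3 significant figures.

n(Cu) = 10.6 / 63.55 = 0.1668 mol
Cu²⁺ + 2e⁻ → Cu, so n(e⁻) = 2 × 0.1668 = 0.3336 mol
In series, the same 0.3336 mol of electrons flows through the second cell.
Au³⁺ + 3e⁻ → Au, so n(Au) = 0.3336 / 3 = 0.1112 mol
m(Au) = 0.1112 × 196.97 = 21.9 g

21.9 g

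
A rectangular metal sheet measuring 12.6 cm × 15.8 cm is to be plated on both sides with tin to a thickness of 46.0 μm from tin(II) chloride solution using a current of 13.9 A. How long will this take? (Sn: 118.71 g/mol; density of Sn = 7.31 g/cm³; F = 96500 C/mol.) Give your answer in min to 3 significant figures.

Plated area = 2 × 12.6 × 15.8 = 398.2 cm²
Volume = 398.2 × 46.0×10⁻⁴ cm = 1.832 cm³
m(Sn) = 1.832 × 7.31 = 13.39 g
n(Sn) = 13.39 / 118.71 = 0.1128 mol; n(e⁻) = 2 × 0.1128 = 0.2256 mol
Q = 0.2256 × 96500 = 21770 C
t = 21770 / 13.9 = 1566 s = 26.1 min

26.1 min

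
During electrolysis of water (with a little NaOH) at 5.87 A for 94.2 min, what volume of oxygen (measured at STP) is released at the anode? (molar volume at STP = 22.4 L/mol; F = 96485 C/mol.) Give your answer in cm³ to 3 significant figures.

1930 cm³

Charge passed = 5.87 × 5652 = 33180 C
n(e⁻) = Q/F = 33180/96485 = 0.3439 mol
2H₂O → O₂ + 4H⁺ + 4e⁻, so n(O₂) = 0.3439 / 4 = 0.08598 mol
V = 0.08598 × 22.4 = 1.926 L
= 1930 cm³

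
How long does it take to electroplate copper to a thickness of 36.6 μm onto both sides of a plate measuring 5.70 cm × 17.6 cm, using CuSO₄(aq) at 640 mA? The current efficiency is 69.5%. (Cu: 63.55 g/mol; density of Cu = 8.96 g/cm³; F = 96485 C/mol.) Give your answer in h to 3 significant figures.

Plated area = 2 × 5.70 × 17.6 = 200.6 cm²
Volume = 200.6 × 36.6×10⁻⁴ cm = 0.7342 cm³
m(Cu) = 0.7342 × 8.96 = 6.578 g
n(Cu) = 6.578 / 63.55 = 0.1035 mol; n(e⁻) = 2 × 0.1035 = 0.2070 mol
Q = 0.2070 × 96485 / 0.695 = 28740 C
t = 28740 / 0.640 = 44910 s = 12.5 h

12.5 h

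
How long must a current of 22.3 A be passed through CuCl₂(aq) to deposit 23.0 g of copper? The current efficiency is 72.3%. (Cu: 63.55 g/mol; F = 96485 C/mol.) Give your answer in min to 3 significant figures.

72.2 min

n(Cu) = 23.0 / 63.55 = 0.3619 mol
Cu²⁺ + 2e⁻ → Cu, so n(e⁻) = 2 × 0.3619 = 0.7238 mol
Q = 0.7238 × 96485 / 0.723 = 96590 C
t = Q / I = 96590 / 22.3 = 4331 s = 72.2 min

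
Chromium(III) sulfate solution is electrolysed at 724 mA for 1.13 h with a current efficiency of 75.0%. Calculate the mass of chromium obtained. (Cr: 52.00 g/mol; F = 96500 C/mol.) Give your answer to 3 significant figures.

0.397 g

Q = 0.724 × 4068 = 2945 C
n(e⁻) = 2945 / 96500 = 0.03052 mol
Cr³⁺ + 3e⁻ → Cr, so theoretical m(Cr) = 0.01017 × 52.00 = 0.5288 g
Actual mass = 75.0% × 0.5288 = 0.397 g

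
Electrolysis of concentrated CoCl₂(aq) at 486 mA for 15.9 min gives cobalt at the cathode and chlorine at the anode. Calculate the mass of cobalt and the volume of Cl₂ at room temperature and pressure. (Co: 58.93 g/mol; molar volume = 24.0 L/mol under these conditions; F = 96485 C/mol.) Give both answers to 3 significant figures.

0.142 g Co; 0.0577 L Cl₂

Q = 0.486 × 954 = 463.6 C; n(e⁻) = 463.6 / 96485 = 0.004805 mol
Cathode: Co²⁺ + 2e⁻ → Co → n(Co) = 0.004805/2 = 0.002403 mol → 0.142 g
Anode: 2Cl⁻ → Cl₂ + 2e⁻ → n(Cl₂) = 0.004805/2 = 0.002403 mol → 0.0577 L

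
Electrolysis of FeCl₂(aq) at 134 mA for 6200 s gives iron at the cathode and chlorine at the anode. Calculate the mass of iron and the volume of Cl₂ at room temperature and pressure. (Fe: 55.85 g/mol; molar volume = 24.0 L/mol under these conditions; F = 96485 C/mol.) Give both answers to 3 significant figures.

Q = 0.134 × 6200 = 830.8 C; n(e⁻) = 830.8 / 96485 = 0.008611 mol
Cathode: Fe²⁺ + 2e⁻ → Fe → n(Fe) = 0.008611/2 = 0.004306 mol → 0.240 g
Anode: 2Cl⁻ → Cl₂ + 2e⁻ → n(Cl₂) = 0.008611/2 = 0.004306 mol → 0.103 L

0.240 g Fe; 0.103 L Cl₂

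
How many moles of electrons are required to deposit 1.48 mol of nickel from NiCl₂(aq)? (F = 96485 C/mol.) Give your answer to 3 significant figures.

2.96 mol

Ni²⁺ + 2e⁻ → Ni, so n(e⁻) = 2 × 1.48 = 2.960 mol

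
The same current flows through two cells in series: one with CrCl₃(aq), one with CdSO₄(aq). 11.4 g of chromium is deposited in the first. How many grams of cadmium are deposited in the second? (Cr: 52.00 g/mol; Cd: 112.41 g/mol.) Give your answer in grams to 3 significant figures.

n(Cr) = 11.4 / 52.00 = 0.2192 mol
Cr³⁺ + 3e⁻ → Cr, so n(e⁻) = 3 × 0.2192 = 0.6576 mol
In series, the same 0.6576 mol of electrons flows through the second cell.
Cd²⁺ + 2e⁻ → Cd, so n(Cd) = 0.6576 / 2 = 0.3288 mol
m(Cd) = 0.3288 × 112.41 = 37.0 g

37.0 g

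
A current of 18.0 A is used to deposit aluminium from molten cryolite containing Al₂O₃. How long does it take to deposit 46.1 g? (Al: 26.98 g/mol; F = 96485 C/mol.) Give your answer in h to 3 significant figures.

7.63 h

n(Al) = 46.1 / 26.98 = 1.709 mol
Al³⁺ + 3e⁻ → Al, so n(e⁻) = 3 × 1.709 = 5.127 mol
Q = 5.127 × 96485 = 4.947×10^5 C
t = Q / I = 4.947×10^5 / 18.0 = 27480 s = 7.63 h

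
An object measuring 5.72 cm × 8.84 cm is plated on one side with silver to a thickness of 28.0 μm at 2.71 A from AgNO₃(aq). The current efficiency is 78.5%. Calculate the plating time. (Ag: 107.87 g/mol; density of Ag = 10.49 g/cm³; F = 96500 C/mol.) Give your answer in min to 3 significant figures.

Plated area = 5.72 × 8.84 = 50.56 cm²
Volume = 50.56 × 28.0×10⁻⁴ cm = 0.1416 cm³
m(Ag) = 0.1416 × 10.49 = 1.485 g
n(Ag) = 1.485 / 107.87 = 0.01377 mol; n(e⁻) = 0.01377 mol
Q = 0.01377 × 96500 / 0.785 = 1693 C
t = 1693 / 2.71 = 624.7 s = 10.4 min

10.4 min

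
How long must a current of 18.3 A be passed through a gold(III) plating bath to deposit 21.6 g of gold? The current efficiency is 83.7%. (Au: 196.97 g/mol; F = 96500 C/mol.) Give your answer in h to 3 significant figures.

0.576 h

n(Au) = 21.6 / 196.97 = 0.1097 mol
Au³⁺ + 3e⁻ → Au, so n(e⁻) = 3 × 0.1097 = 0.3291 mol
Q = 0.3291 × 96500 / 0.837 = 37940 C
t = Q / I = 37940 / 18.3 = 2073 s = 0.576 h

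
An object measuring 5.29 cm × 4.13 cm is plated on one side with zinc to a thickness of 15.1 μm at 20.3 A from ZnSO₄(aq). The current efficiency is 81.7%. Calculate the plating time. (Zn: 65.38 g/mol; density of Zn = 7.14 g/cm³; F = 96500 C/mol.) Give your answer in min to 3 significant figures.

Plated area = 5.29 × 4.13 = 21.85 cm²
Volume = 21.85 × 15.1×10⁻⁴ cm = 0.03299 cm³
m(Zn) = 0.03299 × 7.14 = 0.2355 g
n(Zn) = 0.2355 / 65.38 = 0.003602 mol; n(e⁻) = 2 × 0.003602 = 0.007204 mol
Q = 0.007204 × 96500 / 0.817 = 850.9 C
t = 850.9 / 20.3 = 41.92 s = 0.699 min

0.699 min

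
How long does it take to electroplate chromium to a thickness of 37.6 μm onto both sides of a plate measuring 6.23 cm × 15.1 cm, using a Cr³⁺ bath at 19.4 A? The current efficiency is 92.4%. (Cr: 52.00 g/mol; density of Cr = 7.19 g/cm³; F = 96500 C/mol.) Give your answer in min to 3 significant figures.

Plated area = 2 × 6.23 × 15.1 = 188.1 cm²
Volume = 188.1 × 37.6×10⁻⁴ cm = 0.7073 cm³
m(Cr) = 0.7073 × 7.19 = 5.085 g
n(Cr) = 5.085 / 52.00 = 0.09779 mol; n(e⁻) = 3 × 0.09779 = 0.2934 mol
Q = 0.2934 × 96500 / 0.924 = 30640 C
t = 30640 / 19.4 = 1579 s = 26.3 min

26.3 min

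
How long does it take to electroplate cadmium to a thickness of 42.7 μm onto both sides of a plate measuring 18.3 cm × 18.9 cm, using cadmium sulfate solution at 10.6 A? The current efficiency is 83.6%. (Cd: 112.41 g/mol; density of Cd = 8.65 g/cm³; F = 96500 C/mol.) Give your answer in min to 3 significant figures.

82.5 min

Plated area = 2 × 18.3 × 18.9 = 691.7 cm²
Volume = 691.7 × 42.7×10⁻⁴ cm = 2.954 cm³
m(Cd) = 2.954 × 8.65 = 25.55 g
n(Cd) = 25.55 / 112.41 = 0.2273 mol; n(e⁻) = 2 × 0.2273 = 0.4546 mol
Q = 0.4546 × 96500 / 0.836 = 52470 C
t = 52470 / 10.6 = 4950 s = 82.5 min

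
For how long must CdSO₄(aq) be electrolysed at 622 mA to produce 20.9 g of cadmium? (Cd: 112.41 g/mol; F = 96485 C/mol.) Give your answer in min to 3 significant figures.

n(Cd) = 20.9 / 112.41 = 0.1859 mol
Cd²⁺ + 2e⁻ → Cd, so n(e⁻) = 2 × 0.1859 = 0.3718 mol
Q = 0.3718 × 96485 = 35870 C
t = Q / I = 35870 / 0.622 = 57670 s = 961 min

961 min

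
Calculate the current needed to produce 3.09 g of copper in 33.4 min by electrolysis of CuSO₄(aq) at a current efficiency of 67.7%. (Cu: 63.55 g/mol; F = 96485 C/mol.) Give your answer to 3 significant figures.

n(Cu) = 3.09 / 63.55 = 0.04862 mol
Cu²⁺ + 2e⁻ → Cu, so n(e⁻) = 2 × 0.04862 = 0.09724 mol
Q = 0.09724 × 96485 / 0.677 = 13860 C
I = Q / t = 13860 / 2004 s = 6.92 A

6.92 A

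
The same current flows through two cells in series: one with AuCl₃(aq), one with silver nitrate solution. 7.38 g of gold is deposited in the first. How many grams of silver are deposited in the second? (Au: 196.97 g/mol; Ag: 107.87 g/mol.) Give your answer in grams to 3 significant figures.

n(Au) = 7.38 / 196.97 = 0.03747 mol
Au³⁺ + 3e⁻ → Au, so n(e⁻) = 3 × 0.03747 = 0.1124 mol
In series, the same 0.1124 mol of electrons flows through the second cell.
Ag⁺ + e⁻ → Ag, so n(Ag) = 0.1124 mol
m(Ag) = 0.1124 × 107.87 = 12.1 g

12.1 g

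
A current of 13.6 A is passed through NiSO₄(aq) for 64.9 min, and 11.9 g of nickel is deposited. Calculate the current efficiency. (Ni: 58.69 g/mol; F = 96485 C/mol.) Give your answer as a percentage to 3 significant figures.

Q = 13.6 × 3894 = 52960 C
n(e⁻) = 52960 / 96485 = 0.5489 mol
Ni²⁺ + 2e⁻ → Ni, so theoretical n(Ni) = 0.2745 mol → 16.11 g
Efficiency = 11.9 / 16.11 = 0.7387 = 73.9%

73.9%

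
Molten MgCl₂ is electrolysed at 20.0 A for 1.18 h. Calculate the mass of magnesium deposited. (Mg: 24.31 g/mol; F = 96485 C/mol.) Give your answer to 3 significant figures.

Charge passed = 20.0 × 4248 = 84960 C
n(e⁻) = Q/F = 84960/96485 = 0.8806 mol
Mg²⁺ + 2e⁻ → Mg, so n(Mg) = 0.8806 / 2 = 0.4403 mol
m = 0.4403 × 24.31 = 10.7 g

10.7 g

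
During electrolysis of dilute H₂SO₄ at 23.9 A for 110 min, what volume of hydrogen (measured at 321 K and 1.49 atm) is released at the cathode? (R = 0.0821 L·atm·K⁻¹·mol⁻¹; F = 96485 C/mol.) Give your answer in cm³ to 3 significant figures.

Charge passed = 23.9 × 6600 = 1.577×10^5 C
Moles of electrons = 1.577×10^5 / 96485 = 1.634 mol
2H⁺ + 2e⁻ → H₂, so n(H₂) = 1.634 / 2 = 0.8170 mol
V = nRT/P = 0.8170 × 0.0821 × 321 / 1.49 = 14.45 L
= 14500 cm³

14500 cm³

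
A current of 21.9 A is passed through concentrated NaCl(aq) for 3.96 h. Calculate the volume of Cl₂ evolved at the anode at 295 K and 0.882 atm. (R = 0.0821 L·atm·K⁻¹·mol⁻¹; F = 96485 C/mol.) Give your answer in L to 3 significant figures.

Q = 21.9 A × 14256 s = 3.122×10^5 C
n(e⁻) = Q/F = 3.122×10^5/96485 = 3.236 mol
2Cl⁻ → Cl₂ + 2e⁻, so n(Cl₂) = 3.236 / 2 = 1.618 mol
V = nRT/P = 1.618 × 0.0821 × 295 / 0.882 = 44.43 L

44.4 L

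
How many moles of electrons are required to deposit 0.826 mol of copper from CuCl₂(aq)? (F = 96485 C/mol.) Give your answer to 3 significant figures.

1.65 mol

Cu²⁺ + 2e⁻ → Cu, so n(e⁻) = 2 × 0.826 = 1.652 mol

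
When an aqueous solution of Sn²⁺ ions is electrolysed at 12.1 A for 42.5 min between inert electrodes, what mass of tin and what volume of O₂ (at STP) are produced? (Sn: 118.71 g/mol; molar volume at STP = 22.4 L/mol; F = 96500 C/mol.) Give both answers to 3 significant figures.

Q = 12.1 × 2550 = 30860 C; n(e⁻) = 30860 / 96500 = 0.3198 mol
Cathode: Sn²⁺ + 2e⁻ → Sn → n(Sn) = 0.3198/2 = 0.1599 mol → 19.0 g
Anode: 2H₂O → O₂ + 4H⁺ + 4e⁻ → n(O₂) = 0.3198/4 = 0.07995 mol → 1.79 L

19.0 g Sn; 1.79 L O₂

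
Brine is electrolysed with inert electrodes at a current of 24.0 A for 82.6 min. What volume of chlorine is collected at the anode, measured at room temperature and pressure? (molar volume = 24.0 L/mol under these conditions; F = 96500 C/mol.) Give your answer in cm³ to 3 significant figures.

14800 cm³

Q = It = 24.0 × 4956 = 1.189×10^5 C
n(e⁻) = 1.189×10^5 / 96500 = 1.232 mol
2Cl⁻ → Cl₂ + 2e⁻, so n(Cl₂) = 1.232 / 2 = 0.6160 mol
V = 0.6160 × 24.0 = 14.78 L
= 14800 cm³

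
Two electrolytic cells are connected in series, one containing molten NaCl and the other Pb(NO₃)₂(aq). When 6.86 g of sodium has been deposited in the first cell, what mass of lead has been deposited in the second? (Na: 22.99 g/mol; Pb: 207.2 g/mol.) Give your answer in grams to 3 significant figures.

n(Na) = 6.86 / 22.99 = 0.2984 mol
Na⁺ + e⁻ → Na, so n(e⁻) = 0.2984 mol
The cells are in series, so the same charge (and hence the same n(e⁻) = 0.2984 mol) passes through both.
Pb²⁺ + 2e⁻ → Pb, so n(Pb) = 0.2984 / 2 = 0.1492 mol
m(Pb) = 0.1492 × 207.2 = 30.9 g

30.9 g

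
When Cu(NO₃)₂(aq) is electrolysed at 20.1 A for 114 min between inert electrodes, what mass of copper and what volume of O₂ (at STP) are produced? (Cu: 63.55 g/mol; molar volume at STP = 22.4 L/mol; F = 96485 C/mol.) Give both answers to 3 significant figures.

Q = 20.1 × 6840 = 1.375×10^5 C; n(e⁻) = 1.375×10^5 / 96485 = 1.425 mol
Cathode: Cu²⁺ + 2e⁻ → Cu → n(Cu) = 1.425/2 = 0.7125 mol → 45.3 g
Anode: 2H₂O → O₂ + 4H⁺ + 4e⁻ → n(O₂) = 1.425/4 = 0.3563 mol → 7.98 L

45.3 g Cu; 7.98 L O₂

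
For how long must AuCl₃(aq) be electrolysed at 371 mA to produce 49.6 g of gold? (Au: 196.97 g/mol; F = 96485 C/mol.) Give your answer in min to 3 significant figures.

n(Au) = 49.6 / 196.97 = 0.2518 mol
Au³⁺ + 3e⁻ → Au, so n(e⁻) = 3 × 0.2518 = 0.7554 mol
Q = 0.7554 × 96485 = 72880 C
t = Q / I = 72880 / 0.371 = 1.964×10^5 s = 3270 min

3270 min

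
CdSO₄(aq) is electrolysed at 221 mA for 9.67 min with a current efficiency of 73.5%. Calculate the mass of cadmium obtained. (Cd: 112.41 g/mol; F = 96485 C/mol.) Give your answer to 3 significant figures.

Q = 0.221 × 580.2 = 128.2 C
n(e⁻) = 128.2 / 96485 = 0.001329 mol
Cd²⁺ + 2e⁻ → Cd, so theoretical m(Cd) = 6.645×10^-4 × 112.41 = 0.07470 g
Actual mass = 73.5% × 0.07470 = 0.0549 g

0.0549 g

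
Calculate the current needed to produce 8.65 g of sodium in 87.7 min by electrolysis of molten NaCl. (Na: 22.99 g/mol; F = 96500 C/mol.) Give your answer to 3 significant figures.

6.90 A

n(Na) = 8.65 / 22.99 = 0.3763 mol
Na⁺ + e⁻ → Na, so n(e⁻) = 0.3763 mol
Q = 0.3763 × 96500 = 36310 C
I = Q / t = 36310 / 5262 s = 6.90 A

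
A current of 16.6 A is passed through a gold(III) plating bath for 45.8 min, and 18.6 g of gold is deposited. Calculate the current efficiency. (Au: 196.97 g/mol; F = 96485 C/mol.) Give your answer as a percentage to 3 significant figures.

59.9%

Q = 16.6 × 2748 = 45620 C
n(e⁻) = 45620 / 96485 = 0.4728 mol
Au³⁺ + 3e⁻ → Au, so theoretical n(Au) = 0.1576 mol → 31.04 g
Efficiency = 18.6 / 31.04 = 0.5992 = 59.9%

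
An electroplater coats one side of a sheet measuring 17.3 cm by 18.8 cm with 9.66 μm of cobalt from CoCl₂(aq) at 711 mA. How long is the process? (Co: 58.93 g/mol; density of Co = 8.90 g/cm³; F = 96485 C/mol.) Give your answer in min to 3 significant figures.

215 min

Plated area = 17.3 × 18.8 = 325.2 cm²
Volume = 325.2 × 9.66×10⁻⁴ cm = 0.3141 cm³
m(Co) = 0.3141 × 8.90 = 2.795 g
n(Co) = 2.795 / 58.93 = 0.04743 mol; n(e⁻) = 2 × 0.04743 = 0.09486 mol
Q = 0.09486 × 96485 = 9153 C
t = 9153 / 0.711 = 12870 s = 215 min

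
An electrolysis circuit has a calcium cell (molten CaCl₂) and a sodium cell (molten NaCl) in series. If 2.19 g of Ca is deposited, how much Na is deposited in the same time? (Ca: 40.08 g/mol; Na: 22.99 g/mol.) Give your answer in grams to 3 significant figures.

2.51 g

n(Ca) = 2.19 / 40.08 = 0.05464 mol
Ca²⁺ + 2e⁻ → Ca, so n(e⁻) = 2 × 0.05464 = 0.1093 mol
Same current for the same time ⇒ same n(e⁻) = 0.1093 mol in both cells.
Na⁺ + e⁻ → Na, so n(Na) = 0.1093 mol
m(Na) = 0.1093 × 22.99 = 2.51 g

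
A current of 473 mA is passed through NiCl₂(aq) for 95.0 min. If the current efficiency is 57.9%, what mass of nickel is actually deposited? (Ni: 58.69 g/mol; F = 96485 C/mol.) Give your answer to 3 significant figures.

0.475 g

Q = 0.473 × 5700 = 2696 C
n(e⁻) = 2696 / 96485 = 0.02794 mol
Ni²⁺ + 2e⁻ → Ni, so theoretical m(Ni) = 0.01397 × 58.69 = 0.8199 g
Actual mass = 57.9% × 0.8199 = 0.475 g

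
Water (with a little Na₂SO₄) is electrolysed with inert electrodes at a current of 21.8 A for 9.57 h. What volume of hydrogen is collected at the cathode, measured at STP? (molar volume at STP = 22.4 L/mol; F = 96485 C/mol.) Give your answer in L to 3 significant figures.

87.2 L

Q = 21.8 A × 34452 s = 7.511×10^5 C
Moles of electrons = 7.511×10^5 / 96485 = 7.785 mol
2H⁺ + 2e⁻ → H₂, so n(H₂) = 7.785 / 2 = 3.893 mol
V = 3.893 × 22.4 = 87.20 L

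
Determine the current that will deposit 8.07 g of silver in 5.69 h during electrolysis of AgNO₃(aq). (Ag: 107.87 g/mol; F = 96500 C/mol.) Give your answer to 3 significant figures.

n(Ag) = 8.07 / 107.87 = 0.07481 mol
Ag⁺ + e⁻ → Ag, so n(e⁻) = 0.07481 mol
Q = 0.07481 × 96500 = 7219 C
I = Q / t = 7219 / 20484 s = 0.352 A

0.352 A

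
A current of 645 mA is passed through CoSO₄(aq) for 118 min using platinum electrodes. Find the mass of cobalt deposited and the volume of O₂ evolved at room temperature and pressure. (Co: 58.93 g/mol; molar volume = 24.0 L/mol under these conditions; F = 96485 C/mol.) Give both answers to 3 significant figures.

Q = 0.645 × 7080 = 4567 C; n(e⁻) = 4567 / 96485 = 0.04733 mol
Cathode: Co²⁺ + 2e⁻ → Co → n(Co) = 0.04733/2 = 0.02367 mol → 1.39 g
Anode: 2H₂O → O₂ + 4H⁺ + 4e⁻ → n(O₂) = 0.04733/4 = 0.01183 mol → 0.284 L

1.39 g Co; 0.284 L O₂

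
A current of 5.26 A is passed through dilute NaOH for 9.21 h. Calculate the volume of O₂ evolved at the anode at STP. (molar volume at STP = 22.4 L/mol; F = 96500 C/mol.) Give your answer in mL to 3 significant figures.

Charge passed = 5.26 × 33156 = 1.744×10^5 C
n(e⁻) = Q/F = 1.744×10^5/96500 = 1.807 mol
2H₂O → O₂ + 4H⁺ + 4e⁻, so n(O₂) = 1.807 / 4 = 0.4518 mol
V = 0.4518 × 22.4 = 10.12 L
= 10100 mL

10100 mL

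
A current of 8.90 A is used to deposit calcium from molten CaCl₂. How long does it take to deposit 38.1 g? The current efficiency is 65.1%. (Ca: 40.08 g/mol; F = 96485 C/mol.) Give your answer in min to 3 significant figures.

528 min

n(Ca) = 38.1 / 40.08 = 0.9506 mol
Ca²⁺ + 2e⁻ → Ca, so n(e⁻) = 2 × 0.9506 = 1.901 mol
Q = 1.901 × 96485 / 0.651 = 2.817×10^5 C
t = Q / I = 2.817×10^5 / 8.90 = 31650 s = 528 min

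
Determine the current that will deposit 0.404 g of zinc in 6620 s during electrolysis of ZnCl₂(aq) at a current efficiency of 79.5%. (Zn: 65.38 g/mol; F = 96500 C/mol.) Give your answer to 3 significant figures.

n(Zn) = 0.404 / 65.38 = 0.006179 mol
Zn²⁺ + 2e⁻ → Zn, so n(e⁻) = 2 × 0.006179 = 0.01236 mol
Q = 0.01236 × 96500 / 0.795 = 1500 C
I = Q / t = 1500 / 6620 s = 0.227 A

0.227 A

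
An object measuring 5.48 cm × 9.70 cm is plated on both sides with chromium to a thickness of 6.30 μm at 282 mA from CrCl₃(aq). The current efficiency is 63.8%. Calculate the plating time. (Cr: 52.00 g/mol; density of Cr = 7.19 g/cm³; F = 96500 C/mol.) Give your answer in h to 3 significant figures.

Plated area = 2 × 5.48 × 9.70 = 106.3 cm²
Volume = 106.3 × 6.30×10⁻⁴ cm = 0.06697 cm³
m(Cr) = 0.06697 × 7.19 = 0.4815 g
n(Cr) = 0.4815 / 52.00 = 0.009260 mol; n(e⁻) = 3 × 0.009260 = 0.02778 mol
Q = 0.02778 × 96500 / 0.638 = 4202 C
t = 4202 / 0.282 = 14900 s = 4.14 h

4.14 h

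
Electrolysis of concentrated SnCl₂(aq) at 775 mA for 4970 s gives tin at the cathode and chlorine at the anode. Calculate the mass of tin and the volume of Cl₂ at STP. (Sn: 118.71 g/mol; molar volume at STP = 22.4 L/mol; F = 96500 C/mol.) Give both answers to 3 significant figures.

2.37 g Sn; 0.447 L Cl₂

Q = 0.775 × 4970 = 3852 C; n(e⁻) = 3852 / 96500 = 0.03992 mol
Cathode: Sn²⁺ + 2e⁻ → Sn → n(Sn) = 0.03992/2 = 0.01996 mol → 2.37 g
Anode: 2Cl⁻ → Cl₂ + 2e⁻ → n(Cl₂) = 0.03992/2 = 0.01996 mol → 0.447 L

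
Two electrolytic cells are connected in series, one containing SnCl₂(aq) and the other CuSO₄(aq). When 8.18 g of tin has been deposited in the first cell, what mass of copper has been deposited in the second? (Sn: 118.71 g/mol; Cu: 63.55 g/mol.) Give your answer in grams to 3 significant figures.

n(Sn) = 8.18 / 118.71 = 0.06891 mol
Sn²⁺ + 2e⁻ → Sn, so n(e⁻) = 2 × 0.06891 = 0.1378 mol
Same current for the same time ⇒ same n(e⁻) = 0.1378 mol in both cells.
Cu²⁺ + 2e⁻ → Cu, so n(Cu) = 0.1378 / 2 = 0.06890 mol
m(Cu) = 0.06890 × 63.55 = 4.38 g

4.38 g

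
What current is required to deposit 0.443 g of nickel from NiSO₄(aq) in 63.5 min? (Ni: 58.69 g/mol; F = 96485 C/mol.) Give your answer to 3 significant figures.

0.382 A

n(Ni) = 0.443 / 58.69 = 0.007548 mol
Ni²⁺ + 2e⁻ → Ni, so n(e⁻) = 2 × 0.007548 = 0.01510 mol
Q = 0.01510 × 96485 = 1457 C
I = Q / t = 1457 / 3810 s = 0.382 A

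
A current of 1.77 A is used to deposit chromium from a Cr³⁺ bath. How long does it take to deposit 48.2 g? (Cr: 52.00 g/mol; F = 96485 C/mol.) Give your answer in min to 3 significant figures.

2530 min

n(Cr) = 48.2 / 52.00 = 0.9269 mol
Cr³⁺ + 3e⁻ → Cr, so n(e⁻) = 3 × 0.9269 = 2.781 mol
Q = 2.781 × 96485 = 2.683×10^5 C
t = Q / I = 2.683×10^5 / 1.77 = 1.516×10^5 s = 2530 min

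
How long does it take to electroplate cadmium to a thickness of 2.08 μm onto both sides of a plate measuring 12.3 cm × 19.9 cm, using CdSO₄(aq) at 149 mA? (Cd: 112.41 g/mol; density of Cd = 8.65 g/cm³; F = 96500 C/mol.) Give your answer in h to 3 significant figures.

2.82 h

Plated area = 2 × 12.3 × 19.9 = 489.5 cm²
Volume = 489.5 × 2.08×10⁻⁴ cm = 0.1018 cm³
m(Cd) = 0.1018 × 8.65 = 0.8806 g
n(Cd) = 0.8806 / 112.41 = 0.007834 mol; n(e⁻) = 2 × 0.007834 = 0.01567 mol
Q = 0.01567 × 96500 = 1512 C
t = 1512 / 0.149 = 10150 s = 2.82 h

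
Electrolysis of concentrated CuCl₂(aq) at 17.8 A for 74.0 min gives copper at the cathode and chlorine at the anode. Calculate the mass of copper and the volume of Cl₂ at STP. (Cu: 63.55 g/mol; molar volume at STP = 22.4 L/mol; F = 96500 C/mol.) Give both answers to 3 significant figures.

Q = 17.8 × 4440 = 79030 C; n(e⁻) = 79030 / 96500 = 0.8190 mol
Cathode: Cu²⁺ + 2e⁻ → Cu → n(Cu) = 0.8190/2 = 0.4095 mol → 26.0 g
Anode: 2Cl⁻ → Cl₂ + 2e⁻ → n(Cl₂) = 0.8190/2 = 0.4095 mol → 9.17 L

26.0 g Cu; 9.17 L Cl₂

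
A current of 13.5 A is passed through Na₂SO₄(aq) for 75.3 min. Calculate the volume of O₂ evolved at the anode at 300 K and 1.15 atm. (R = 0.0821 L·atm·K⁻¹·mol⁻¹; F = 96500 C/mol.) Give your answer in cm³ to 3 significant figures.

Q = It = 13.5 × 4518 = 60990 C
n(e⁻) = 60990 / 96500 = 0.6320 mol
2H₂O → O₂ + 4H⁺ + 4e⁻, so n(O₂) = 0.6320 / 4 = 0.1580 mol
V = nRT/P = 0.1580 × 0.0821 × 300 / 1.15 = 3.384 L
= 3380 cm³

3380 cm³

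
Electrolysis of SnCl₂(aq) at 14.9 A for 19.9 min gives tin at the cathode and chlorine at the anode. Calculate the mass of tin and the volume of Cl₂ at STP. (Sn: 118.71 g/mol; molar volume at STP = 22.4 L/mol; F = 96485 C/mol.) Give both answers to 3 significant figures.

10.9 g Sn; 2.07 L Cl₂

Q = 14.9 × 1194 = 17790 C; n(e⁻) = 17790 / 96485 = 0.1844 mol
Cathode: Sn²⁺ + 2e⁻ → Sn → n(Sn) = 0.1844/2 = 0.09220 mol → 10.9 g
Anode: 2Cl⁻ → Cl₂ + 2e⁻ → n(Cl₂) = 0.1844/2 = 0.09220 mol → 2.07 L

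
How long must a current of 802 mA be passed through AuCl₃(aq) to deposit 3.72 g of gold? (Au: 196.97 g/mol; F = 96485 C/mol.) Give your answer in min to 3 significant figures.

114 min

n(Au) = 3.72 / 196.97 = 0.01889 mol
Au³⁺ + 3e⁻ → Au, so n(e⁻) = 3 × 0.01889 = 0.05667 mol
Q = 0.05667 × 96485 = 5468 C
t = Q / I = 5468 / 0.802 = 6818 s = 114 min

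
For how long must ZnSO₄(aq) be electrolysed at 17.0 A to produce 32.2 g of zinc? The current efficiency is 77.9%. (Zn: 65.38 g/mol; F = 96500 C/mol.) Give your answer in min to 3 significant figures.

n(Zn) = 32.2 / 65.38 = 0.4925 mol
Zn²⁺ + 2e⁻ → Zn, so n(e⁻) = 2 × 0.4925 = 0.9850 mol
Q = 0.9850 × 96500 / 0.779 = 1.220×10^5 C
t = Q / I = 1.220×10^5 / 17.0 = 7176 s = 120 min

120 min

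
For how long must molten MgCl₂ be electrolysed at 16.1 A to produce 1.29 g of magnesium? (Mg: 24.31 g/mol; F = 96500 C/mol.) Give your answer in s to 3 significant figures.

636 s

n(Mg) = 1.29 / 24.31 = 0.05306 mol
Mg²⁺ + 2e⁻ → Mg, so n(e⁻) = 2 × 0.05306 = 0.1061 mol
Q = 0.1061 × 96500 = 10240 C
t = Q / I = 10240 / 16.1 = 636.0 s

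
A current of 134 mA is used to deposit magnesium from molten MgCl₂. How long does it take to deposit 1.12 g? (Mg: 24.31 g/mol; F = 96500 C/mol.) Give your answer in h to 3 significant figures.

n(Mg) = 1.12 / 24.31 = 0.04607 mol
Mg²⁺ + 2e⁻ → Mg, so n(e⁻) = 2 × 0.04607 = 0.09214 mol
Q = 0.09214 × 96500 = 8892 C
t = Q / I = 8892 / 0.134 = 66360 s = 18.4 h

18.4 h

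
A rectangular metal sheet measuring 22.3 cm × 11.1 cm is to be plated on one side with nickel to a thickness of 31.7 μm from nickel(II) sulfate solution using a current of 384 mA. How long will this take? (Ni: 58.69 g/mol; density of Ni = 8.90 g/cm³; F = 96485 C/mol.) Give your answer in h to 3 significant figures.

Plated area = 22.3 × 11.1 = 247.5 cm²
Volume = 247.5 × 31.7×10⁻⁴ cm = 0.7846 cm³
m(Ni) = 0.7846 × 8.90 = 6.983 g
n(Ni) = 6.983 / 58.69 = 0.1190 mol; n(e⁻) = 2 × 0.1190 = 0.2380 mol
Q = 0.2380 × 96485 = 22960 C
t = 22960 / 0.384 = 59790 s = 16.6 h

16.6 h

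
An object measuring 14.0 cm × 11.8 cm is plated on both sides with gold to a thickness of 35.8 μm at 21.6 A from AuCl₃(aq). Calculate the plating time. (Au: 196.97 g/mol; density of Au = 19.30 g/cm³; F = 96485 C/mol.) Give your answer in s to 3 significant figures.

Plated area = 2 × 14.0 × 11.8 = 330.4 cm²
Volume = 330.4 × 35.8×10⁻⁴ cm = 1.183 cm³
m(Au) = 1.183 × 19.30 = 22.83 g
n(Au) = 22.83 / 196.97 = 0.1159 mol; n(e⁻) = 3 × 0.1159 = 0.3477 mol
Q = 0.3477 × 96485 = 33550 C
t = 33550 / 21.6 = 1553 s

1550 s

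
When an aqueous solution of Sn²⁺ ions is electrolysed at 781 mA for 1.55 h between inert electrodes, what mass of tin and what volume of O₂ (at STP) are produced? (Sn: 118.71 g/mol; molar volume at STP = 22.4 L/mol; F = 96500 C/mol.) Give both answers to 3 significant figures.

2.68 g Sn; 0.253 L O₂

Q = 0.781 × 5580 = 4358 C; n(e⁻) = 4358 / 96500 = 0.04516 mol
Cathode: Sn²⁺ + 2e⁻ → Sn → n(Sn) = 0.04516/2 = 0.02258 mol → 2.68 g
Anode: 2H₂O → O₂ + 4H⁺ + 4e⁻ → n(O₂) = 0.04516/4 = 0.01129 mol → 0.253 L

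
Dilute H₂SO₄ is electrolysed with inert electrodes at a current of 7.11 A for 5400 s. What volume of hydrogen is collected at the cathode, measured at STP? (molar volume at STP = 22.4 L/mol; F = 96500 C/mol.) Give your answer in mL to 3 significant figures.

Q = It = 7.11 × 5400 = 38390 C
n(e⁻) = Q/F = 38390/96500 = 0.3978 mol
2H⁺ + 2e⁻ → H₂, so n(H₂) = 0.3978 / 2 = 0.1989 mol
V = 0.1989 × 22.4 = 4.455 L
= 4460 mL

4460 mL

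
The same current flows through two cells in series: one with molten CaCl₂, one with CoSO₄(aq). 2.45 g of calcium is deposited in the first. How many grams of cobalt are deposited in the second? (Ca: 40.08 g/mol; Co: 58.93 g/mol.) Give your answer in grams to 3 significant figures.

n(Ca) = 2.45 / 40.08 = 0.06113 mol
Ca²⁺ + 2e⁻ → Ca, so n(e⁻) = 2 × 0.06113 = 0.1223 mol
Since the cells are in series, n(e⁻) in the Co cell is also 0.1223 mol.
Co²⁺ + 2e⁻ → Co, so n(Co) = 0.1223 / 2 = 0.06115 mol
m(Co) = 0.06115 × 58.93 = 3.60 g

3.60 g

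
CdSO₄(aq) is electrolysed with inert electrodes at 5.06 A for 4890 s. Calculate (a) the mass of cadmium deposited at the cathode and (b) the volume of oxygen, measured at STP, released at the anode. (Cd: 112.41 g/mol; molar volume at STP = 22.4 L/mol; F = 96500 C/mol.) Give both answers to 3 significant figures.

Q = 5.06 × 4890 = 24740 C; n(e⁻) = 24740 / 96500 = 0.2564 mol
Cathode: Cd²⁺ + 2e⁻ → Cd → n(Cd) = 0.2564/2 = 0.1282 mol → 14.4 g
Anode: 2H₂O → O₂ + 4H⁺ + 4e⁻ → n(O₂) = 0.2564/4 = 0.06410 mol → 1.44 L

14.4 g Cd; 1.44 L O₂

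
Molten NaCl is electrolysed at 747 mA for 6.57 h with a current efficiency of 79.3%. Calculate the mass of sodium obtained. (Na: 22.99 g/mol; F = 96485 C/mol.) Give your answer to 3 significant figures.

3.34 g

Q = 0.747 × 23652 = 17670 C
n(e⁻) = 17670 / 96485 = 0.1831 mol
Na⁺ + e⁻ → Na, so theoretical m(Na) = 0.1831 × 22.99 = 4.209 g
Actual mass = 79.3% × 4.209 = 3.34 g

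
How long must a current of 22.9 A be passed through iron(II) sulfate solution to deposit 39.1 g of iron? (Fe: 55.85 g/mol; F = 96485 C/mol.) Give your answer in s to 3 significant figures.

5900 s

n(Fe) = 39.1 / 55.85 = 0.7001 mol
Fe²⁺ + 2e⁻ → Fe, so n(e⁻) = 2 × 0.7001 = 1.400 mol
Q = 1.400 × 96485 = 1.351×10^5 C
t = Q / I = 1.351×10^5 / 22.9 = 5900 s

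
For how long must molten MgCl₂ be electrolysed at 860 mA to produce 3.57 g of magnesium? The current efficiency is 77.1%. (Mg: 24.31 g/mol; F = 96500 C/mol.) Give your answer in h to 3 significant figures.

11.9 h

n(Mg) = 3.57 / 24.31 = 0.1469 mol
Mg²⁺ + 2e⁻ → Mg, so n(e⁻) = 2 × 0.1469 = 0.2938 mol
Q = 0.2938 × 96500 / 0.771 = 36770 C
t = Q / I = 36770 / 0.860 = 42760 s = 11.9 h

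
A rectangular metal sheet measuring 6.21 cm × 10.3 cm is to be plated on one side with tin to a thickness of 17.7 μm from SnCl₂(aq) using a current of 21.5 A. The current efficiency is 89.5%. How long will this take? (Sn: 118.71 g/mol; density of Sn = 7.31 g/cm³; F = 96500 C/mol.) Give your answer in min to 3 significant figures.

1.17 min

Plated area = 6.21 × 10.3 = 63.96 cm²
Volume = 63.96 × 17.7×10⁻⁴ cm = 0.1132 cm³
m(Sn) = 0.1132 × 7.31 = 0.8275 g
n(Sn) = 0.8275 / 118.71 = 0.006971 mol; n(e⁻) = 2 × 0.006971 = 0.01394 mol
Q = 0.01394 × 96500 / 0.895 = 1503 C
t = 1503 / 21.5 = 69.91 s = 1.17 min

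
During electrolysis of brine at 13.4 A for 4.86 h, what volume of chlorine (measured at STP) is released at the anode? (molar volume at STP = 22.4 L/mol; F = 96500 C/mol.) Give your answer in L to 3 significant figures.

27.2 L

Q = 13.4 A × 17496 s = 2.344×10^5 C
n(e⁻) = 2.344×10^5 / 96500 = 2.429 mol
2Cl⁻ → Cl₂ + 2e⁻, so n(Cl₂) = 2.429 / 2 = 1.215 mol
V = 1.215 × 22.4 = 27.22 L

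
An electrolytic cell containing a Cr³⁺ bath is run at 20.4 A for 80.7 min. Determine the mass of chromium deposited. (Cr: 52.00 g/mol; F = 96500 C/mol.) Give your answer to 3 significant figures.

17.7 g

Q = 20.4 A × 4842 s = 98780 C
n(e⁻) = Q/F = 98780/96500 = 1.024 mol
Cr³⁺ + 3e⁻ → Cr, so n(Cr) = 1.024 / 3 = 0.3413 mol
m = 0.3413 × 52.00 = 17.7 g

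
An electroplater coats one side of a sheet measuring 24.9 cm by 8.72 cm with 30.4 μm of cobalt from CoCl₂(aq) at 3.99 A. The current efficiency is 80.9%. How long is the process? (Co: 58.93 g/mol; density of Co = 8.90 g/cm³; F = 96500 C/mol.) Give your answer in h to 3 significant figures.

1.66 h

Plated area = 24.9 × 8.72 = 217.1 cm²
Volume = 217.1 × 30.4×10⁻⁴ cm = 0.6600 cm³
m(Co) = 0.6600 × 8.90 = 5.874 g
n(Co) = 5.874 / 58.93 = 0.09968 mol; n(e⁻) = 2 × 0.09968 = 0.1994 mol
Q = 0.1994 × 96500 / 0.809 = 23790 C
t = 23790 / 3.99 = 5962 s = 1.66 h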